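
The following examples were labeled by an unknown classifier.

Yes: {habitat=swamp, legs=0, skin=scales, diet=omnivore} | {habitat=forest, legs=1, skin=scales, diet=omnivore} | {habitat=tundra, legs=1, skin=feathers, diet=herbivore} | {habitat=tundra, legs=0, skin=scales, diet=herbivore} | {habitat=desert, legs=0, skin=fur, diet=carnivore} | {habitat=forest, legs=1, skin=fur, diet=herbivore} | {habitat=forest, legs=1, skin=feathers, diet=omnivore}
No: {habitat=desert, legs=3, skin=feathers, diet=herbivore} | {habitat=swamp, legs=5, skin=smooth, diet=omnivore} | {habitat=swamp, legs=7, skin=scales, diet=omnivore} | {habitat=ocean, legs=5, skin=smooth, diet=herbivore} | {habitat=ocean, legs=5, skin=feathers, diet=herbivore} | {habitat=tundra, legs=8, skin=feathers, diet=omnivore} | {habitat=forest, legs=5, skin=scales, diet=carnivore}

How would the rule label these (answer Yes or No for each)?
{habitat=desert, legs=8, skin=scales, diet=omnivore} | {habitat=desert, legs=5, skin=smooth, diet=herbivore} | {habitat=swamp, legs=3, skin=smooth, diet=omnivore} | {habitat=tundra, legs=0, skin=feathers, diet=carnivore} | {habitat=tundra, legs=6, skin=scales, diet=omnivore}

No, No, No, Yes, No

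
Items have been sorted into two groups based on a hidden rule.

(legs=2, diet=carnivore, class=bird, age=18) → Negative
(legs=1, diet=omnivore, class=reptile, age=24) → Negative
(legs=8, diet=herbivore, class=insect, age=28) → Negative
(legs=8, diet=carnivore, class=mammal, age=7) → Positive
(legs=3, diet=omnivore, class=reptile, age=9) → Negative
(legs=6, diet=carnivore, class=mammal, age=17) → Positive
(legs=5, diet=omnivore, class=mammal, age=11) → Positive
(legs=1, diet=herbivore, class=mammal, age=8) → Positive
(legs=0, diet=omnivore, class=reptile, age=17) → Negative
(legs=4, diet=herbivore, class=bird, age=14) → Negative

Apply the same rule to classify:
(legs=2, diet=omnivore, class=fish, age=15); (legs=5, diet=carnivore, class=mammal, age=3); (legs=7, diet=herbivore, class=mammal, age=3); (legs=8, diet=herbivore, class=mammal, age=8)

Every 'Positive' example satisfies: class is mammal. None of the 'Negative' examples do.
(legs=2, diet=omnivore, class=fish, age=15): class is fish — doesn't qualify, so Negative.
(legs=5, diet=carnivore, class=mammal, age=3): class is mammal — matches, so Positive.
(legs=7, diet=herbivore, class=mammal, age=3): class is mammal — matches, so Positive.
(legs=8, diet=herbivore, class=mammal, age=8): class is mammal — matches, so Positive.

Negative, Positive, Positive, Positive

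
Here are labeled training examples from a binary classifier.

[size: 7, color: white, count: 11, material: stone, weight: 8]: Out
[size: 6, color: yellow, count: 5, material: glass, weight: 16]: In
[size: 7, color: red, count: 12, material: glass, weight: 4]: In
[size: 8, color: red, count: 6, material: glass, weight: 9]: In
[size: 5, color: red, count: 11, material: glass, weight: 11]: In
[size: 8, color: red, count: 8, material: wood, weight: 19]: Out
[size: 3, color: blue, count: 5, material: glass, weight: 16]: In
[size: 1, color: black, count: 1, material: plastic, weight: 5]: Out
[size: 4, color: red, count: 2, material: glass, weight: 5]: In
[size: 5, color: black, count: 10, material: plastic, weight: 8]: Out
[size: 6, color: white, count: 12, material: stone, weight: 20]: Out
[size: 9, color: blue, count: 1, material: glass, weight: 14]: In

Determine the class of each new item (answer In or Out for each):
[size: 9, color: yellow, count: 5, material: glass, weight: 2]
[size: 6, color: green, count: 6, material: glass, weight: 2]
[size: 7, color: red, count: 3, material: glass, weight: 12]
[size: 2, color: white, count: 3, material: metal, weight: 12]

The pattern is that an item is 'In' exactly when: material is glass.

In, In, In, Out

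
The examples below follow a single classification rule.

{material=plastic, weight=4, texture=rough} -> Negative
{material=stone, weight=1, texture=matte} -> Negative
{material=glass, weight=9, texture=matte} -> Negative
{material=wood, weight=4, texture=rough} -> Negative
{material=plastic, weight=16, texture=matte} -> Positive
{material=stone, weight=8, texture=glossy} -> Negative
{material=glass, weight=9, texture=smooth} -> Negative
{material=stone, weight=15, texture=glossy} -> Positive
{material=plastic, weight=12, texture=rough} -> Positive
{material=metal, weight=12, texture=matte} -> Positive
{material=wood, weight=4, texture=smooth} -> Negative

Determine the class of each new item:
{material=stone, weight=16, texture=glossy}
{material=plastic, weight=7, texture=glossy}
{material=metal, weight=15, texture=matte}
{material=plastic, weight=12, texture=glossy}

Rule: weight ≥ 12. This holds for each 'Positive' example and fails for each 'Negative' one.
{material=stone, weight=16, texture=glossy}: Positive (weight = 16).
{material=plastic, weight=7, texture=glossy}: Negative (weight = 7).
{material=metal, weight=15, texture=matte}: Positive (weight = 15).
{material=plastic, weight=12, texture=glossy}: Positive (weight = 12).

Positive, Negative, Positive, Positive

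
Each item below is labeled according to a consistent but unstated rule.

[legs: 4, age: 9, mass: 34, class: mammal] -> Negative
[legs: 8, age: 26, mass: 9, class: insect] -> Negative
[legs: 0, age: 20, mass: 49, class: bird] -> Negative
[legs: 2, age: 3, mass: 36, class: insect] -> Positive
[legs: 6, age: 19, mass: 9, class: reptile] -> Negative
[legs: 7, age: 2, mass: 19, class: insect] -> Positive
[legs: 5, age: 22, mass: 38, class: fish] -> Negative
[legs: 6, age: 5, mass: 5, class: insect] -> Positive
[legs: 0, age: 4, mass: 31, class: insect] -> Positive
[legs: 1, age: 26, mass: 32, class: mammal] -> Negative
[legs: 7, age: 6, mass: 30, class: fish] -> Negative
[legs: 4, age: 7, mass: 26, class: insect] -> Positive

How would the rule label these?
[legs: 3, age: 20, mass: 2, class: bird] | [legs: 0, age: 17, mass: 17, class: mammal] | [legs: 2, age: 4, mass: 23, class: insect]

Negative, Negative, Positive

Every 'Positive' example satisfies: class is insect AND age ≤ 7. None of the 'Negative' examples do.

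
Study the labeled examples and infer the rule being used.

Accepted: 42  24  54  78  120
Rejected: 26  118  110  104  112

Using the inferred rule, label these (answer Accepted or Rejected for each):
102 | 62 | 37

A rule that fits every label: multiple of 3 — true of each 'Accepted' example, false of each 'Rejected' one.
102: 102 = 3·34, qualifies → Accepted.
62: 62 = 3·20 + 2, doesn't qualify → Rejected.
37: 37 = 3·12 + 1, doesn't qualify → Rejected.

Accepted, Rejected, Rejected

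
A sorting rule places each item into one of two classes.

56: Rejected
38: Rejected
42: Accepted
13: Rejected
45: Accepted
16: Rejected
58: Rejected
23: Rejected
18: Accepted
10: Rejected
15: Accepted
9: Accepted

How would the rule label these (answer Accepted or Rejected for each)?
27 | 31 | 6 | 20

The classifier is using: multiple of 3.
27: 27 = 3·9 — qualifies, so Accepted. 31: 31 = 3·10 + 1 — doesn't match, so Rejected. 6: 6 = 3·2 — qualifies, so Accepted. 20: 20 = 3·6 + 2 — doesn't match, so Rejected.

Accepted, Rejected, Accepted, Rejected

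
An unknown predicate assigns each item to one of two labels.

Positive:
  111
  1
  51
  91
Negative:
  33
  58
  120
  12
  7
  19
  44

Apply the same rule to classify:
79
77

The simplest hypothesis consistent with all the labels is: ends in digit 1.

Negative, Negative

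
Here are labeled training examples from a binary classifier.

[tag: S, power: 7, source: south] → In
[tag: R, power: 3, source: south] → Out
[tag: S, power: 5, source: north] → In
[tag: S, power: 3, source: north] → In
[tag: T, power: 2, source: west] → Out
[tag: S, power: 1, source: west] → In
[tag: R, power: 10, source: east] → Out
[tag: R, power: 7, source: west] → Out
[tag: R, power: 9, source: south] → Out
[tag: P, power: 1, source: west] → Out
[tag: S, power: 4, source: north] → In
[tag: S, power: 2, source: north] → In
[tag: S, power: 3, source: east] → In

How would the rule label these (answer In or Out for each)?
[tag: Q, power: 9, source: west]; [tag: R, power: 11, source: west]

Out, Out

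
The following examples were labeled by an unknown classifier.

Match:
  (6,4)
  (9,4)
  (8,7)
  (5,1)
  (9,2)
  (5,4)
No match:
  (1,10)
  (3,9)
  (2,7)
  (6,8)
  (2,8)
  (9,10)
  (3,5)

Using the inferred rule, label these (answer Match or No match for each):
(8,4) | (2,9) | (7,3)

Match, No match, Match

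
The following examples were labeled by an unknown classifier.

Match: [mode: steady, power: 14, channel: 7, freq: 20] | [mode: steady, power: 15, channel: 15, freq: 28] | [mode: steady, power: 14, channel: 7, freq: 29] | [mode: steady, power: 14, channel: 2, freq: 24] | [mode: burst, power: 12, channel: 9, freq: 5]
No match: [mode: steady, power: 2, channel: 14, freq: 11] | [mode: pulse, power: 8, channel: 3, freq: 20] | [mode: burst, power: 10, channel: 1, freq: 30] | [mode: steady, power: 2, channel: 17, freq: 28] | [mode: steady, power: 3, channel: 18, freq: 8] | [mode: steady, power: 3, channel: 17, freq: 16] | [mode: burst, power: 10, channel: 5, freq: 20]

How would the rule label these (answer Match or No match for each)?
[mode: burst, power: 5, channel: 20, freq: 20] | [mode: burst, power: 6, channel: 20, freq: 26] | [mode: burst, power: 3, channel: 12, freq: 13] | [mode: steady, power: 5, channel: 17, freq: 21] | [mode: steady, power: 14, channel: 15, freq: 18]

No match, No match, No match, No match, Match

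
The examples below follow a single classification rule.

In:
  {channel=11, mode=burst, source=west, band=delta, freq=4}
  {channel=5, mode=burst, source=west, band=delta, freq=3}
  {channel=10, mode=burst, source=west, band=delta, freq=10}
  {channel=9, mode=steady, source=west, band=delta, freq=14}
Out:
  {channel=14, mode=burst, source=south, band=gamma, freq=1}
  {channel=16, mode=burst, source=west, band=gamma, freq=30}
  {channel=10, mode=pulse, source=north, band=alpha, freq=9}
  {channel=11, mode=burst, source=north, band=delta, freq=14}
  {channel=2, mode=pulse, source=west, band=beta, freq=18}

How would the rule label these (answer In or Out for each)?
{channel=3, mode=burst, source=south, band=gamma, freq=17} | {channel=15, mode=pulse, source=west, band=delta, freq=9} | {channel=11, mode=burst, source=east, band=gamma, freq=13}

Every 'In' example satisfies: source is west AND band is delta. None of the 'Out' examples do.
{channel=3, mode=burst, source=south, band=gamma, freq=17}: source is south, band is gamma — doesn't match, so Out. {channel=15, mode=pulse, source=west, band=delta, freq=9}: source is west, band is delta — matches, so In. {channel=11, mode=burst, source=east, band=gamma, freq=13}: source is east, band is gamma — doesn't match, so Out.

Out, In, Out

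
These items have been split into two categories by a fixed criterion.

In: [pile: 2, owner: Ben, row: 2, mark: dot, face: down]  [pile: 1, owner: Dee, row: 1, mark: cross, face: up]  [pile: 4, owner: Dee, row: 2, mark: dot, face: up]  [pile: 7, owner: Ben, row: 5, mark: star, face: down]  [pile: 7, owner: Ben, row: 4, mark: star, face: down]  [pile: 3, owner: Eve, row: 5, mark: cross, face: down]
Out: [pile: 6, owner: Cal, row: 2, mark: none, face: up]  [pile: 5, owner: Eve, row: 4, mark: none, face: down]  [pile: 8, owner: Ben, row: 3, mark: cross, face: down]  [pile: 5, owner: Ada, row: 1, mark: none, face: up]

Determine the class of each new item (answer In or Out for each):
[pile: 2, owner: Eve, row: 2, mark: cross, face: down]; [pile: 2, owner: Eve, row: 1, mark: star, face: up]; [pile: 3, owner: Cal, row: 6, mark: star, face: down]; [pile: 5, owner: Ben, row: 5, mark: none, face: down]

The simplest hypothesis consistent with all the labels is: mark is star OR pile ≤ 4.
[pile: 2, owner: Eve, row: 2, mark: cross, face: down]: mark is cross, pile = 2, matches → In.
[pile: 2, owner: Eve, row: 1, mark: star, face: up]: mark is star, pile = 2, matches → In.
[pile: 3, owner: Cal, row: 6, mark: star, face: down]: mark is star, pile = 3, matches → In.
[pile: 5, owner: Ben, row: 5, mark: none, face: down]: mark is none, pile = 5, does not satisfy this → Out.

In, In, In, Out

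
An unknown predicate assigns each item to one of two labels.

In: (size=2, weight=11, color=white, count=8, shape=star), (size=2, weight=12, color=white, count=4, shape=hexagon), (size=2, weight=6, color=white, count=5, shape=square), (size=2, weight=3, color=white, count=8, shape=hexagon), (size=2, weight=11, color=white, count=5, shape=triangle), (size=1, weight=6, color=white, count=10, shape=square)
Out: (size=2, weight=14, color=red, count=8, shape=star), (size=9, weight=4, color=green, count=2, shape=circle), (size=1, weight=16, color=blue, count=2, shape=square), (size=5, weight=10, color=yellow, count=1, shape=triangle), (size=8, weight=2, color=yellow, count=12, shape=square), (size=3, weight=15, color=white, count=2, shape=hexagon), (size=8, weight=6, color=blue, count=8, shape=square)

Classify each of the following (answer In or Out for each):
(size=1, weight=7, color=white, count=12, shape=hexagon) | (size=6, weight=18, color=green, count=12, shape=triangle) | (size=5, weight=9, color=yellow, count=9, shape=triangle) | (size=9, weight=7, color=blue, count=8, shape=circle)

One predicate separates the groups cleanly: color is white AND size ≤ 2.
(size=1, weight=7, color=white, count=12, shape=hexagon): color is white, size = 1 — has this property, so In. (size=6, weight=18, color=green, count=12, shape=triangle): color is green, size = 6 — lacks this property, so Out. (size=5, weight=9, color=yellow, count=9, shape=triangle): color is yellow, size = 5 — lacks this property, so Out. (size=9, weight=7, color=blue, count=8, shape=circle): color is blue, size = 9 — lacks this property, so Out.

In, Out, Out, Out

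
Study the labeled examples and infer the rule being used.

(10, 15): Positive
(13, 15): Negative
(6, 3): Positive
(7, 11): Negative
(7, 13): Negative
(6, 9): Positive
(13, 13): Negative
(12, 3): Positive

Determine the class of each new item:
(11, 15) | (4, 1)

The classifier is using: sum is odd.
(11, 15) → 11+15 = 26 → Negative.
(4, 1) → 4+1 = 5 → Positive.

Negative, Positive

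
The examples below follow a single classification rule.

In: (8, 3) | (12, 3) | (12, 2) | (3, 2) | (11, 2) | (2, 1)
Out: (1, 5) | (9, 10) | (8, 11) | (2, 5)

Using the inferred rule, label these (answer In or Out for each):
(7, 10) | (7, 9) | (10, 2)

Out, Out, In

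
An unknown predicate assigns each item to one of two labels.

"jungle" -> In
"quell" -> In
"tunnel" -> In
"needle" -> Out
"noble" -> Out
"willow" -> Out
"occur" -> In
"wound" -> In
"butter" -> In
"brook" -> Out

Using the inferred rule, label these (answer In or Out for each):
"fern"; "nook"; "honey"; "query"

Out, Out, Out, In

The pattern is that an item is 'In' exactly when: contains 'u'.
"fern": no 'u' — does not pass, so Out.
"nook": no 'u' — does not pass, so Out.
"honey": no 'u' — does not pass, so Out.
"query": has 'u' — has this property, so In.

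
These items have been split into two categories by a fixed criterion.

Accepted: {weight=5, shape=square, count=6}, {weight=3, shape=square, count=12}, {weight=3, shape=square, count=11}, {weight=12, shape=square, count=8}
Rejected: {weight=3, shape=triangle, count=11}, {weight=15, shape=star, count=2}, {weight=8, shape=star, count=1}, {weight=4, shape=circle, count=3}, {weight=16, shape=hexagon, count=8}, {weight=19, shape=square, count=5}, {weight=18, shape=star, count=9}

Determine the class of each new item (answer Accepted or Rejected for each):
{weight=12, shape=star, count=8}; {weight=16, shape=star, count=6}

Rejected, Rejected

One predicate separates the groups cleanly: shape is square AND count ≥ 6.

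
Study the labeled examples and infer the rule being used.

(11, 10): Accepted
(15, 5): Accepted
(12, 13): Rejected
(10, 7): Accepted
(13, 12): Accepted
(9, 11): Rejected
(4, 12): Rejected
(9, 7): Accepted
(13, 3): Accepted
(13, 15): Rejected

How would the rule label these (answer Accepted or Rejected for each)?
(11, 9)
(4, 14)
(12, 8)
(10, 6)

Every 'Accepted' example satisfies: first > second. None of the 'Rejected' examples do.
(11, 9): 11 > 9 — satisfies this, so Accepted. (4, 14): 4 < 14 — does not satisfy this, so Rejected. (12, 8): 12 > 8 — satisfies this, so Accepted. (10, 6): 10 > 6 — satisfies this, so Accepted.

Accepted, Rejected, Accepted, Accepted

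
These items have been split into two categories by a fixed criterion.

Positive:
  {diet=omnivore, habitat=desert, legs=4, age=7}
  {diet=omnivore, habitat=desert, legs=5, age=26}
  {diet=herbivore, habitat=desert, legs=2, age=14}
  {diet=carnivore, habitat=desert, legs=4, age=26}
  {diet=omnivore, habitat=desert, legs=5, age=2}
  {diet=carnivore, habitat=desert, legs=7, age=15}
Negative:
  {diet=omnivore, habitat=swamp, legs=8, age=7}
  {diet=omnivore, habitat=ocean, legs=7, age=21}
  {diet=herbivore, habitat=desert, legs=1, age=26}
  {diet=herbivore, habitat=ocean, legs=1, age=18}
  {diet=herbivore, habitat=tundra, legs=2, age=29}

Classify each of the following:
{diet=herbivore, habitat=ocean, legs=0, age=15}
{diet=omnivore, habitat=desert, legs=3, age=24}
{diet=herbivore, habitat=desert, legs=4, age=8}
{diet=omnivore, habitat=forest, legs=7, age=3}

Negative, Positive, Positive, Negative

One predicate separates the groups cleanly: habitat is desert AND legs ≥ 2.
Negative: {diet=herbivore, habitat=ocean, legs=0, age=15}, since habitat is ocean, legs = 0.
Positive: {diet=omnivore, habitat=desert, legs=3, age=24}, since habitat is desert, legs = 3.
Positive: {diet=herbivore, habitat=desert, legs=4, age=8}, since habitat is desert, legs = 4.
Negative: {diet=omnivore, habitat=forest, legs=7, age=3}, since habitat is forest, legs = 7.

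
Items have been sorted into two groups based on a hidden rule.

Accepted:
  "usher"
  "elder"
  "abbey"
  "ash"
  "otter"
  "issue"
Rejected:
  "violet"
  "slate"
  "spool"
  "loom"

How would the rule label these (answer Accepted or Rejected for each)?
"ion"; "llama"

A rule that fits every label: starts with a vowel — true of each 'Accepted' example, false of each 'Rejected' one.
"ion": starts with 'i', fits → Accepted. "llama": starts with 'l', does not fit → Rejected.

Accepted, Rejected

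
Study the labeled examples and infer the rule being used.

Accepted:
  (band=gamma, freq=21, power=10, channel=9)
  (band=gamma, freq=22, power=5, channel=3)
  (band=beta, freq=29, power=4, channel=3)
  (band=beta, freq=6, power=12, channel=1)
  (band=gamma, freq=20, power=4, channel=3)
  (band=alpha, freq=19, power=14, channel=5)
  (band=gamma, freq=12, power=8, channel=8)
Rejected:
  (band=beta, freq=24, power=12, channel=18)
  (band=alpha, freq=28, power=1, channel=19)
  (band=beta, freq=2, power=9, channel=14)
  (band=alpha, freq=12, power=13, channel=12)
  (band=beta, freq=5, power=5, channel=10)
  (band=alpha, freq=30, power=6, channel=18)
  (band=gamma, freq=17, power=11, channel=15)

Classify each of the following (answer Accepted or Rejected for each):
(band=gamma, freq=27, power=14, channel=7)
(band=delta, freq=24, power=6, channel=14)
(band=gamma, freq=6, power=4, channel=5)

Accepted, Rejected, Accepted

A rule that fits every label: channel ≤ 9 — true of each 'Accepted' example, false of each 'Rejected' one.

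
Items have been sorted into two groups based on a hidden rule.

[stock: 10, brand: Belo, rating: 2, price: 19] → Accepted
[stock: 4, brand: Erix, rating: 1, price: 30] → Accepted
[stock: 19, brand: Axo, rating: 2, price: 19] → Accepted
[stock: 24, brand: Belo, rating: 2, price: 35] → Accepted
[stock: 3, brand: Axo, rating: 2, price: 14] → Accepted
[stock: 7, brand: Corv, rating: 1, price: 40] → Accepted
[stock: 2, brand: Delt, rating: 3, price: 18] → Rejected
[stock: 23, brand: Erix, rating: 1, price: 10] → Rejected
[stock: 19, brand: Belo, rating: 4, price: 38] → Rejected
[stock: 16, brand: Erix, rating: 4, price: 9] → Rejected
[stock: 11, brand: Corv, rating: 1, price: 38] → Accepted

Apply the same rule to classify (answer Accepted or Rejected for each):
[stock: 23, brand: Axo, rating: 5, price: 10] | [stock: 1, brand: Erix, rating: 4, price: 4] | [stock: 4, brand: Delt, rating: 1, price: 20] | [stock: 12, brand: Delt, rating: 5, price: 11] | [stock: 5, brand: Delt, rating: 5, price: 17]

Rejected, Rejected, Accepted, Rejected, Rejected

All 'Accepted' examples share one property — rating ≤ 2 AND price ≥ 14 — and every 'Rejected' example lacks it.
[stock: 23, brand: Axo, rating: 5, price: 10] → rating = 5, price = 10 → Rejected. [stock: 1, brand: Erix, rating: 4, price: 4] → rating = 4, price = 4 → Rejected. [stock: 4, brand: Delt, rating: 1, price: 20] → rating = 1, price = 20 → Accepted. [stock: 12, brand: Delt, rating: 5, price: 11] → rating = 5, price = 11 → Rejected. [stock: 5, brand: Delt, rating: 5, price: 17] → rating = 5, price = 17 → Rejected.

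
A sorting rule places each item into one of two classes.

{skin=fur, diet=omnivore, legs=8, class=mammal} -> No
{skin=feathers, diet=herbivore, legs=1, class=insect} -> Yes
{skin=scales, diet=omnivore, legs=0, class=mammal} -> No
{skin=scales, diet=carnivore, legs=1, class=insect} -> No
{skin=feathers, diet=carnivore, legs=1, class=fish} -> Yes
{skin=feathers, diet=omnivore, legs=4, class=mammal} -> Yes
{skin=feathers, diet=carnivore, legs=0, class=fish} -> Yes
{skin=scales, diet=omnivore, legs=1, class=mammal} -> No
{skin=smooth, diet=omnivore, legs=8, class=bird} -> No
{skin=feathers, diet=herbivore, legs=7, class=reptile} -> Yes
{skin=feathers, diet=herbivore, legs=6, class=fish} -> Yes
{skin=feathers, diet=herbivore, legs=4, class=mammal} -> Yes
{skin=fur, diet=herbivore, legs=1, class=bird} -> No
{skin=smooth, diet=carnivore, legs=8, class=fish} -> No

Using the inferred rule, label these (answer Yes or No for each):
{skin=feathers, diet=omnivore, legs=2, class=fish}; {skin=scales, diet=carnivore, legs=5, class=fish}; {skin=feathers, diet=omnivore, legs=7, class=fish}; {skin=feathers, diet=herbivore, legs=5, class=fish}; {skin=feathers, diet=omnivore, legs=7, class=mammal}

All 'Yes' examples share one property — skin is feathers — and every 'No' example lacks it.

Yes, No, Yes, Yes, Yes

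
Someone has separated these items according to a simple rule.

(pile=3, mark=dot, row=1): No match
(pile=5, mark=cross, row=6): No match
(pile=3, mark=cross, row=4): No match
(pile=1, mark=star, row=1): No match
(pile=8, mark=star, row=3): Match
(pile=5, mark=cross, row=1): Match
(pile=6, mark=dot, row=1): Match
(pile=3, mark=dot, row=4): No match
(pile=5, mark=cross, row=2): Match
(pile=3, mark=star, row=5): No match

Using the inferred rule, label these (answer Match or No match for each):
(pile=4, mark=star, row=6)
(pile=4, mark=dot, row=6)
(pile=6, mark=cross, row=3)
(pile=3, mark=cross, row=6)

No match, No match, Match, No match

The distinguishing property — row ≤ 3 AND pile ≥ 5 — holds for all the 'Match' cases and none of the 'No match' cases.
(pile=4, mark=star, row=6): No match (row = 6, pile = 4).
(pile=4, mark=dot, row=6): No match (row = 6, pile = 4).
(pile=6, mark=cross, row=3): Match (row = 3, pile = 6).
(pile=3, mark=cross, row=6): No match (row = 6, pile = 3).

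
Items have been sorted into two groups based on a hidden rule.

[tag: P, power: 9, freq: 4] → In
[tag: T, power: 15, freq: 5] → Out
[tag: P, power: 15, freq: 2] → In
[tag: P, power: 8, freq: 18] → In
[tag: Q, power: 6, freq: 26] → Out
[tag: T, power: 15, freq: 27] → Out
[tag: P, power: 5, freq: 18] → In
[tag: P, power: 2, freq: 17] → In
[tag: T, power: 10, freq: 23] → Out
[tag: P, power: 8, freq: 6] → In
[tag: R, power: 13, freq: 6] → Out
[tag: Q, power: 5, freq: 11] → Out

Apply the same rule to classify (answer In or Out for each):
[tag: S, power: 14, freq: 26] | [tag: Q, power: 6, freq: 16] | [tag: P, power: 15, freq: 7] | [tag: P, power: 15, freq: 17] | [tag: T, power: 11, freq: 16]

All 'In' examples share one property — tag is P — and every 'Out' example lacks it.

Out, Out, In, In, Out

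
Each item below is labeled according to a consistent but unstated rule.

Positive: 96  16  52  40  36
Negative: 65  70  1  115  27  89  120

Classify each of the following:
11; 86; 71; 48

Negative, Negative, Negative, Positive

One predicate separates the groups cleanly: multiple of 4 AND at most 96.
11: 11 = 4·2 + 3, 11 ≤ 96, fails the rule → Negative. 86: 86 = 4·21 + 2, 86 ≤ 96, fails the rule → Negative. 71: 71 = 4·17 + 3, 71 ≤ 96, fails the rule → Negative. 48: 48 = 4·12, 48 ≤ 96, passes → Positive.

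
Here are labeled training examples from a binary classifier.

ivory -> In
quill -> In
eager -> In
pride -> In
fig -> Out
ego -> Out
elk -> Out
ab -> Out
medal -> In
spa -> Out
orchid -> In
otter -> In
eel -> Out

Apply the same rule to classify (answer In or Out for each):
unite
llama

The simplest hypothesis consistent with all the labels is: length ≥ 5.
unite: length 5 — passes, so In.
llama: length 5 — passes, so In.

In, In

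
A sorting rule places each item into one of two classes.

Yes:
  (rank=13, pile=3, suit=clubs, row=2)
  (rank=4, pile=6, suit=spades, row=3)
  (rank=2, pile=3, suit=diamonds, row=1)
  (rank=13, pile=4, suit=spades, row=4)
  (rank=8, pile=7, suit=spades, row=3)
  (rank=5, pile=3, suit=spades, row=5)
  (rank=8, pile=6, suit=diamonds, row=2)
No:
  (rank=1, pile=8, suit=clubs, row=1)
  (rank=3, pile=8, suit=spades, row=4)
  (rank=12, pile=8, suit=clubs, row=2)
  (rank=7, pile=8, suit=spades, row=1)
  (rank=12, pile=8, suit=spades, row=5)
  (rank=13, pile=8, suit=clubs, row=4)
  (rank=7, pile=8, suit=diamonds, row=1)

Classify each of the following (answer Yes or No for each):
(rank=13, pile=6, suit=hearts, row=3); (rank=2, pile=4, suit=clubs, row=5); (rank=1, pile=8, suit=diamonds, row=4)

Rule: pile ≤ 7. This holds for each 'Yes' example and fails for each 'No' one.

Yes, Yes, No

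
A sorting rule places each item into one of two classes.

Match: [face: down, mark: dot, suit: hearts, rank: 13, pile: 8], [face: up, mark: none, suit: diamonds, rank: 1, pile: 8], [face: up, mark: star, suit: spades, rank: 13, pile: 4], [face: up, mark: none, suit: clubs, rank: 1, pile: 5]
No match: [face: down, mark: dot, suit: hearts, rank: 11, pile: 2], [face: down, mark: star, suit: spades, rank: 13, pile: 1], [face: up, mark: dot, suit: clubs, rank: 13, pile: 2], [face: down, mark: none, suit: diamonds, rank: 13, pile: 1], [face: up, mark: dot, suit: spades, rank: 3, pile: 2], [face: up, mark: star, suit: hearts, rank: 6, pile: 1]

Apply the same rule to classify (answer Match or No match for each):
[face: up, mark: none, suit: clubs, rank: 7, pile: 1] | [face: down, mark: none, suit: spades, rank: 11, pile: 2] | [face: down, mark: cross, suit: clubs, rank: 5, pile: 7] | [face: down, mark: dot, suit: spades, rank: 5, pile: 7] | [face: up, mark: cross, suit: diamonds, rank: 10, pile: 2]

No match, No match, Match, Match, No match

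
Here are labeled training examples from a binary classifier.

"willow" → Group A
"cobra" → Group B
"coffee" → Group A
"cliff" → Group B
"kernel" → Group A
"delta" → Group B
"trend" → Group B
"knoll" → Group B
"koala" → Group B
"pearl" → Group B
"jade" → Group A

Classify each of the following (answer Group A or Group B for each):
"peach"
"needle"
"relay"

Group B, Group A, Group B

Checking candidate rules against both groups, what survives is: even length.
"peach" → length 5 → Group B.
"needle" → length 6 → Group A.
"relay" → length 5 → Group B.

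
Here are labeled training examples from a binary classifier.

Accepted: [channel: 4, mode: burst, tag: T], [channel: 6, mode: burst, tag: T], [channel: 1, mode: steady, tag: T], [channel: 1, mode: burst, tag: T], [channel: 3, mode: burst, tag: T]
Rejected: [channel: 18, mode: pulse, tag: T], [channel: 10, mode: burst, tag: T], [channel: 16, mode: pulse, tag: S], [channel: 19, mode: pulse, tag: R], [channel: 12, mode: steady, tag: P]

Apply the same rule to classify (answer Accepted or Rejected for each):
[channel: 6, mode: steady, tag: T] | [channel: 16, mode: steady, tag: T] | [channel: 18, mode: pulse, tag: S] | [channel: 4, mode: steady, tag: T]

The rule appears to be: channel ≤ 6.
Accepted: [channel: 6, mode: steady, tag: T], since channel = 6.
Rejected: [channel: 16, mode: steady, tag: T], since channel = 16.
Rejected: [channel: 18, mode: pulse, tag: S], since channel = 18.
Accepted: [channel: 4, mode: steady, tag: T], since channel = 4.

Accepted, Rejected, Rejected, Accepted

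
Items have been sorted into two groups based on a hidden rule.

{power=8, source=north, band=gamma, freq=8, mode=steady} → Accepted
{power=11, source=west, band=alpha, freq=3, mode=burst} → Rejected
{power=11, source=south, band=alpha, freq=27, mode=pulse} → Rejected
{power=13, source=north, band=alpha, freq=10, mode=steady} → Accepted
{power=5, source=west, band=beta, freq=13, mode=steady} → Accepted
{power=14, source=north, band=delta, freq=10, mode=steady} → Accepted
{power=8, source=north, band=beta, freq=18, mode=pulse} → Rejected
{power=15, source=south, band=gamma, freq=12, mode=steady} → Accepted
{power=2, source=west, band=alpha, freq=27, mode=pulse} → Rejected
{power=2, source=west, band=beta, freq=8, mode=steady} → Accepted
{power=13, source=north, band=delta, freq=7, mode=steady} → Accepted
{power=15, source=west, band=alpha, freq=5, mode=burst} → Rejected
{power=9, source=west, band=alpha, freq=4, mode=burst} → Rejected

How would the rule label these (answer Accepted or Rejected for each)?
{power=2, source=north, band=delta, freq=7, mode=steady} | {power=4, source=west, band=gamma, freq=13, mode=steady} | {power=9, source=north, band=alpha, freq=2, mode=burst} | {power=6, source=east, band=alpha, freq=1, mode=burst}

A rule that fits every label: mode is steady — true of each 'Accepted' example, false of each 'Rejected' one.
{power=2, source=north, band=delta, freq=7, mode=steady} — mode is steady, hence Accepted. {power=4, source=west, band=gamma, freq=13, mode=steady} — mode is steady, hence Accepted. {power=9, source=north, band=alpha, freq=2, mode=burst} — mode is burst, hence Rejected. {power=6, source=east, band=alpha, freq=1, mode=burst} — mode is burst, hence Rejected.

Accepted, Accepted, Rejected, Rejected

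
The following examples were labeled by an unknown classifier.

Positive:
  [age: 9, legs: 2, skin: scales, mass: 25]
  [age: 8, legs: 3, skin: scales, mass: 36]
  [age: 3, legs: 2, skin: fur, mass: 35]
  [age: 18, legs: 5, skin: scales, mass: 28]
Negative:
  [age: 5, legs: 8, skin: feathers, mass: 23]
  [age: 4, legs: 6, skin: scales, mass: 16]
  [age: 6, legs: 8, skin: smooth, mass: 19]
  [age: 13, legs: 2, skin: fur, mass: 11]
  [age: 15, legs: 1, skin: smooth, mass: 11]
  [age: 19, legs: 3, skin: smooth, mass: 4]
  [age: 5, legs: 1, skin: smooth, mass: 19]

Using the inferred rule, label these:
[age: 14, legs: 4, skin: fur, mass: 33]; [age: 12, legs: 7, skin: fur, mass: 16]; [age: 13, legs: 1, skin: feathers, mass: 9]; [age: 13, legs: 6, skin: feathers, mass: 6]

Rule: mass ≥ 25. This holds for each 'Positive' example and fails for each 'Negative' one.
[age: 14, legs: 4, skin: fur, mass: 33]: mass = 33 — meets the rule, so Positive.
[age: 12, legs: 7, skin: fur, mass: 16]: mass = 16 — does not satisfy this, so Negative.
[age: 13, legs: 1, skin: feathers, mass: 9]: mass = 9 — does not satisfy this, so Negative.
[age: 13, legs: 6, skin: feathers, mass: 6]: mass = 6 — does not satisfy this, so Negative.

Positive, Negative, Negative, Negative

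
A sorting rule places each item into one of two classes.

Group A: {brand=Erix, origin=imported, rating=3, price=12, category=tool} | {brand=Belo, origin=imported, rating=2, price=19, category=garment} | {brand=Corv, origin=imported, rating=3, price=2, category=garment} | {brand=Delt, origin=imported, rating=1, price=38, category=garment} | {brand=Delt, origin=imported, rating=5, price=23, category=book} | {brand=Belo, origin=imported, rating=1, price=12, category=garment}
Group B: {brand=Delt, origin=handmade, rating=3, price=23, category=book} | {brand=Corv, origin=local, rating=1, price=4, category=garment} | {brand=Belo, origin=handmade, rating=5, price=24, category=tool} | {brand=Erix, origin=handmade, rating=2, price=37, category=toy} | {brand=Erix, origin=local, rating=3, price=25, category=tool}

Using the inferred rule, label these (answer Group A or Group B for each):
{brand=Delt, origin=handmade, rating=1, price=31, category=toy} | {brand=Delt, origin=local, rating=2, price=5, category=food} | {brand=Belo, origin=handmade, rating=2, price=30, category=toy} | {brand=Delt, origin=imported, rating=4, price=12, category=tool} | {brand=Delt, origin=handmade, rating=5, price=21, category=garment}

A rule that fits every label: origin is imported — true of each 'Group A' example, false of each 'Group B' one.
{brand=Delt, origin=handmade, rating=1, price=31, category=toy}: origin is handmade — does not fit, so Group B. {brand=Delt, origin=local, rating=2, price=5, category=food}: origin is local — does not fit, so Group B. {brand=Belo, origin=handmade, rating=2, price=30, category=toy}: origin is handmade — does not fit, so Group B. {brand=Delt, origin=imported, rating=4, price=12, category=tool}: origin is imported — fits, so Group A. {brand=Delt, origin=handmade, rating=5, price=21, category=garment}: origin is handmade — does not fit, so Group B.

Group B, Group B, Group B, Group A, Group B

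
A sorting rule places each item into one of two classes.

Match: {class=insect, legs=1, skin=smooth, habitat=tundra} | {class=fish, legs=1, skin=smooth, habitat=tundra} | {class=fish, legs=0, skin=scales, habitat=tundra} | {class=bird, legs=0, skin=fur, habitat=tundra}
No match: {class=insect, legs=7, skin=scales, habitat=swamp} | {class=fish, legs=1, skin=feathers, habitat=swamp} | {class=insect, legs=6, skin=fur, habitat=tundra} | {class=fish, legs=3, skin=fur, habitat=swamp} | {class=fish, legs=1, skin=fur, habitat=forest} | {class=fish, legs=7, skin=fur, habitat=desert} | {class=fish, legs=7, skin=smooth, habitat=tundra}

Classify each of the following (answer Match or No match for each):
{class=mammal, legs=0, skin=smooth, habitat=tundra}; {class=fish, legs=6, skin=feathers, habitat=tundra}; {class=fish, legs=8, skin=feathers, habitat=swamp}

Match, No match, No match

The common property of the 'Match' items is: habitat is tundra AND legs ≤ 1. No 'No match' item has it.
{class=mammal, legs=0, skin=smooth, habitat=tundra}: Match (habitat is tundra, legs = 0).
{class=fish, legs=6, skin=feathers, habitat=tundra}: No match (habitat is tundra, legs = 6).
{class=fish, legs=8, skin=feathers, habitat=swamp}: No match (habitat is swamp, legs = 8).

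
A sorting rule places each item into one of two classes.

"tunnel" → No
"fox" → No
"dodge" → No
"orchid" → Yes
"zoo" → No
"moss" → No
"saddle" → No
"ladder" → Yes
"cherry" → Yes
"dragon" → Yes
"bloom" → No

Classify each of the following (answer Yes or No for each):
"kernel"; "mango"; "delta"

One predicate separates the groups cleanly: contains 'r'.

Yes, No, No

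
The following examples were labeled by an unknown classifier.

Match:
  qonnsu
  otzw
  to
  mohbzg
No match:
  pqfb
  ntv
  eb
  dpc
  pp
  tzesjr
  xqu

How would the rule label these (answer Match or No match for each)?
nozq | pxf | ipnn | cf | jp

Match, No match, No match, No match, No match

The common property of the 'Match' items is: contains 'o'. No 'No match' item has it.
nozq: has 'o' — meets the rule, so Match. pxf: no 'o' — lacks this property, so No match. ipnn: no 'o' — lacks this property, so No match. cf: no 'o' — lacks this property, so No match. jp: no 'o' — lacks this property, so No match.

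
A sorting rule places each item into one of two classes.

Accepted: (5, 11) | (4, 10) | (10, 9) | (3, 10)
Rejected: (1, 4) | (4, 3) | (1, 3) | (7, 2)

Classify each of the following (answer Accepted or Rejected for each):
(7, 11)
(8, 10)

Accepted, Accepted

One predicate separates the groups cleanly: sum ≥ 13.
(7, 11): Accepted (7+11 = 18).
(8, 10): Accepted (8+10 = 18).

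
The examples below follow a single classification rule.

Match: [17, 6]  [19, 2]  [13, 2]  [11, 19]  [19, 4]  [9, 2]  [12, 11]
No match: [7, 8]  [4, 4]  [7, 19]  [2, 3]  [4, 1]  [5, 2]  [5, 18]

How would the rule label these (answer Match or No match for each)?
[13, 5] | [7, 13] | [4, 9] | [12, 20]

Match, No match, No match, Match

The simplest hypothesis consistent with all the labels is: first ≥ 8.
Match: [13, 5], since first 13. No match: [7, 13], since first 7. No match: [4, 9], since first 4. Match: [12, 20], since first 12.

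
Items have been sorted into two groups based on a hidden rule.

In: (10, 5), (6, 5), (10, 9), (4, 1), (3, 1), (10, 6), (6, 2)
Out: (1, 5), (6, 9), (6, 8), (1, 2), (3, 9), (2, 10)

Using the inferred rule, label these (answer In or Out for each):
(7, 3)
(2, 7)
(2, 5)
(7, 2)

In, Out, Out, In

The rule appears to be: first > second.
(7, 3) → 7 > 3 → In.
(2, 7) → 2 < 7 → Out.
(2, 5) → 2 < 5 → Out.
(7, 2) → 7 > 2 → In.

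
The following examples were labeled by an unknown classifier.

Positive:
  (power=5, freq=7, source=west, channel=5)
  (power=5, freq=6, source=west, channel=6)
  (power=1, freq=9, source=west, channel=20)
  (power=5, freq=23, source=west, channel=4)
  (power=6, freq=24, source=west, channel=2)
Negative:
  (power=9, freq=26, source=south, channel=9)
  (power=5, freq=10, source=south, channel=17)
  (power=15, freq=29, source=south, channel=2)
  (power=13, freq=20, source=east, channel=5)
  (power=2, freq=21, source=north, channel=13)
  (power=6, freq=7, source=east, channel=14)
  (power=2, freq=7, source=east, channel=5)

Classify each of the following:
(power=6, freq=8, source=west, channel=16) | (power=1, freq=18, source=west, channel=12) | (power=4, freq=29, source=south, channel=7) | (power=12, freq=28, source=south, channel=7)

Positive, Positive, Negative, Negative

Every 'Positive' example satisfies: source is west. None of the 'Negative' examples do.
Positive: (power=6, freq=8, source=west, channel=16), since source is west.
Positive: (power=1, freq=18, source=west, channel=12), since source is west.
Negative: (power=4, freq=29, source=south, channel=7), since source is south.
Negative: (power=12, freq=28, source=south, channel=7), since source is south.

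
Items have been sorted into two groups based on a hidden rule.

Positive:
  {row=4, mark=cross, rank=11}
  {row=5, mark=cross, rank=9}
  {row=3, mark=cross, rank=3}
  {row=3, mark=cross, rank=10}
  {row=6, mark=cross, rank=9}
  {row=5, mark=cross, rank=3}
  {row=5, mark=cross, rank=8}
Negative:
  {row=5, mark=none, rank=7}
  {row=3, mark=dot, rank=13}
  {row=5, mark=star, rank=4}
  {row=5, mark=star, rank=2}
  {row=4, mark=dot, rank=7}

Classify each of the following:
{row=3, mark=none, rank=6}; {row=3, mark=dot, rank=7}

Every 'Positive' example satisfies: mark is cross. None of the 'Negative' examples do.
{row=3, mark=none, rank=6}: mark is none, doesn't qualify → Negative.
{row=3, mark=dot, rank=7}: mark is dot, doesn't qualify → Negative.

Negative, Negative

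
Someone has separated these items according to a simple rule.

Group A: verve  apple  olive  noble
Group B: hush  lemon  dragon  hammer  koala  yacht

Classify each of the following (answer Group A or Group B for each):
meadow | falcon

Group B, Group B

All 'Group A' examples share one property — ends with 'e' — and every 'Group B' example lacks it.
meadow: ends with 'w' — fails the rule, so Group B.
falcon: ends with 'n' — fails the rule, so Group B.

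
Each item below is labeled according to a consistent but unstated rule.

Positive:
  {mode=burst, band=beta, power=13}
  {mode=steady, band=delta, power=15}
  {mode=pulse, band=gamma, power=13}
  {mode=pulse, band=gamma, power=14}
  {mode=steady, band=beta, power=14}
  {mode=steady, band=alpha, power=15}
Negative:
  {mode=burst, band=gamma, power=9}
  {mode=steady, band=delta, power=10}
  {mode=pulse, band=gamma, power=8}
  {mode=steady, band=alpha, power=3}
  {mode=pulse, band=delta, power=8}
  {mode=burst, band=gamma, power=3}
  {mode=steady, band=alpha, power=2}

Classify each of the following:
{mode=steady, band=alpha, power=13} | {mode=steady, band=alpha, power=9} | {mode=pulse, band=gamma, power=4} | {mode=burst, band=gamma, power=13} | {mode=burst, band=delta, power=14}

Positive, Negative, Negative, Positive, Positive

A rule that fits every label: power ≥ 13 — true of each 'Positive' example, false of each 'Negative' one.
{mode=steady, band=alpha, power=13} — power = 13, hence Positive.
{mode=steady, band=alpha, power=9} — power = 9, hence Negative.
{mode=pulse, band=gamma, power=4} — power = 4, hence Negative.
{mode=burst, band=gamma, power=13} — power = 13, hence Positive.
{mode=burst, band=delta, power=14} — power = 14, hence Positive.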